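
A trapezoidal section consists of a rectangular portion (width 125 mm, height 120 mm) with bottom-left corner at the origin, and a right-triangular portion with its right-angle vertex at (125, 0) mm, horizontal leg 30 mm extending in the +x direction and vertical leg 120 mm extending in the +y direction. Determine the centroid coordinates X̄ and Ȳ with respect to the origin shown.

X̄ = 70.27 mm, Ȳ = 57.86 mm

rectangular portion: A = 125 × 120 = 15000.00, centroid at (62.50, 60.00).
triangular portion: A = ½·30·120 = 1800.00, centroid at (135.00, 40.00).
ΣA = 16800.00 mm²
ΣAX̄ = (15000.00)(62.50) + (1800.00)(135.00) = 1180500.00 mm³
ΣAȲ = (15000.00)(60.00) + (1800.00)(40.00) = 972000.00 mm³
X̄ = 1180500.00 / 16800.00 = 70.27 mm
Ȳ = 972000.00 / 16800.00 = 57.86 mm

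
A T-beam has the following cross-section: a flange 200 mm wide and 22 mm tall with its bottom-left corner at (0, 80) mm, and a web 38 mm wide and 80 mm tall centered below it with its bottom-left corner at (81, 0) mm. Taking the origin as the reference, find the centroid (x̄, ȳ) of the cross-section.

Part | A | x̄ᵢ | ȳᵢ | A·x̄ᵢ | A·ȳᵢ
web | 3040.00 | 100.00 | 40.00 | 304000.00 | 121600.00
flange | 4400.00 | 100.00 | 91.00 | 440000.00 | 400400.00
Σ | 7440.00 |  |  | 744000.00 | 522000.00
x̄ = 744000.00 / 7440.00 = 100.00 mm
ȳ = 522000.00 / 7440.00 = 70.16 mm

x̄ = 100.00 mm, ȳ = 70.16 mm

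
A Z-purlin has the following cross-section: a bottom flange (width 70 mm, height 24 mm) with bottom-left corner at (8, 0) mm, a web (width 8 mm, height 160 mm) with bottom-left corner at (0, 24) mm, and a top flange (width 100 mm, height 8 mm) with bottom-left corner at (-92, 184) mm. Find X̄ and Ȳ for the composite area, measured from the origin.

bottom flange: A = 70 × 24 = 1680.00, centroid at (43.00, 12.00).
web: A = 8 × 160 = 1280.00, centroid at (4.00, 104.00).
top flange: A = 100 × 8 = 800.00, centroid at (-42.00, 188.00).
ΣA = 3760.00 mm²
ΣAX̄ = (1680.00)(43.00) + (1280.00)(4.00) + (800.00)(-42.00) = 43760.00 mm³
ΣAȲ = (1680.00)(12.00) + (1280.00)(104.00) + (800.00)(188.00) = 303680.00 mm³
X̄ = 43760.00 / 3760.00 = 11.64 mm
Ȳ = 303680.00 / 3760.00 = 80.77 mm

X̄ = 11.64 mm, Ȳ = 80.77 mm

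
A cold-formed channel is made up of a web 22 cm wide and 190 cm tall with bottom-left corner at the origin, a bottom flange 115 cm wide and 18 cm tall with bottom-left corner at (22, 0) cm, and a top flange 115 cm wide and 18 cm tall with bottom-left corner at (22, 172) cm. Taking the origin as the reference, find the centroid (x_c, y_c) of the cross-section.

x_c = 45.09 cm, y_c = 95.00 cm

Part | A | x̄ᵢ | ȳᵢ | A·x̄ᵢ | A·ȳᵢ
web | 4180.00 | 11.00 | 95.00 | 45980.00 | 397100.00
bottom flange | 2070.00 | 79.50 | 9.00 | 164565.00 | 18630.00
top flange | 2070.00 | 79.50 | 181.00 | 164565.00 | 374670.00
Σ | 8320.00 |  |  | 375110.00 | 790400.00
x_c = 375110.00 / 8320.00 = 45.09 cm
y_c = 790400.00 / 8320.00 = 95.00 cm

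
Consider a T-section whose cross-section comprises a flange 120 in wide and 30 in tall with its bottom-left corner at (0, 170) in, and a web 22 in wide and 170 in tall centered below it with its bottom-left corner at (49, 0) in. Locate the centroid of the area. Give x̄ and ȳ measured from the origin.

x̄ = 60.00 in, ȳ = 134.05 in

web: A = 22 × 170 = 3740.00, centroid at (60.00, 85.00).
flange: A = 120 × 30 = 3600.00, centroid at (60.00, 185.00).
ΣA = 7340.00 in²
ΣAx̄ = (3740.00)(60.00) + (3600.00)(60.00) = 440400.00 in³
ΣAȳ = (3740.00)(85.00) + (3600.00)(185.00) = 983900.00 in³
x̄ = 440400.00 / 7340.00 = 60.00 in
ȳ = 983900.00 / 7340.00 = 134.05 in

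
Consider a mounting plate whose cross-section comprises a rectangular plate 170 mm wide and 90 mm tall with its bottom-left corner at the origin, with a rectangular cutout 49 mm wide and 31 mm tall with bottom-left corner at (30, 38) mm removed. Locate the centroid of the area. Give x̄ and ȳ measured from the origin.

plate: A = 170 × 90 = 15300.00, centroid at (85.00, 45.00).
hole: A = −(49 × 31) = -1519.00, centroid at (54.50, 53.50).
ΣA = 13781.00 mm²
ΣAx̄ = (15300.00)(85.00) + (-1519.00)(54.50) = 1217714.50 mm³
ΣAȳ = (15300.00)(45.00) + (-1519.00)(53.50) = 607233.50 mm³
x̄ = 1217714.50 / 13781.00 = 88.36 mm
ȳ = 607233.50 / 13781.00 = 44.06 mm

x̄ = 88.36 mm, ȳ = 44.06 mm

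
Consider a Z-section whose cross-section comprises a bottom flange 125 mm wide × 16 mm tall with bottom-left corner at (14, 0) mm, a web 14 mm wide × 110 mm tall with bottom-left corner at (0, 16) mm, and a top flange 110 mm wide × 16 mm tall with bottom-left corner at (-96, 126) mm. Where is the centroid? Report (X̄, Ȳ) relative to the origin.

bottom flange: A = 125 × 16 = 2000.00, centroid at (76.50, 8.00).
web: A = 14 × 110 = 1540.00, centroid at (7.00, 71.00).
top flange: A = 110 × 16 = 1760.00, centroid at (-41.00, 134.00).
ΣA = 5300.00 mm², ΣAX̄ = 91620.00 mm³, ΣAȲ = 361180.00 mm³.
X̄ = 91620.00/5300.00 = 17.29 mm; Ȳ = 361180.00/5300.00 = 68.15 mm.

X̄ = 17.29 mm, Ȳ = 68.15 mm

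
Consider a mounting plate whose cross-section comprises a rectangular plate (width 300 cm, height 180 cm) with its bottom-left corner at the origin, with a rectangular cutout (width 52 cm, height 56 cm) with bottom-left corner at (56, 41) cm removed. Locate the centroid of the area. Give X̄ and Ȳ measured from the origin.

X̄ = 153.88 cm, Ȳ = 91.20 cm

plate: A = 300 × 180 = 54000.00, centroid at (150.00, 90.00).
hole: A = −(52 × 56) = -2912.00, centroid at (82.00, 69.00).
ΣA = 51088.00 cm², ΣAX̄ = 7861216.00 cm³, ΣAȲ = 4659072.00 cm³.
X̄ = 7861216.00/51088.00 = 153.88 cm; Ȳ = 4659072.00/51088.00 = 91.20 cm.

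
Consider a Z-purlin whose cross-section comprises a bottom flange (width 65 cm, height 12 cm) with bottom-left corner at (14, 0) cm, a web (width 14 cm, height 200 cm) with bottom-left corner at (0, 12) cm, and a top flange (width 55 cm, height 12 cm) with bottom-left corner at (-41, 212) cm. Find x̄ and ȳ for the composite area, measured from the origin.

bottom flange: A = 65 × 12 = 780.00, centroid at (46.50, 6.00).
web: A = 14 × 200 = 2800.00, centroid at (7.00, 112.00).
top flange: A = 55 × 12 = 660.00, centroid at (-13.50, 218.00).
ΣA = 4240.00 cm², ΣAx̄ = 46960.00 cm³, ΣAȳ = 462160.00 cm³.
x̄ = 46960.00/4240.00 = 11.08 cm; ȳ = 462160.00/4240.00 = 109.00 cm.

x̄ = 11.08 cm, ȳ = 109.00 cm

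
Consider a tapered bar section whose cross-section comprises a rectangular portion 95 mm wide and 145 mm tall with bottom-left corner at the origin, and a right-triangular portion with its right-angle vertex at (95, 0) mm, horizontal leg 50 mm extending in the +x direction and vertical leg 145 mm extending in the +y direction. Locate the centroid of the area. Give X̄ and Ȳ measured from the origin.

rectangular portion: A = 95 × 145 = 13775.00, centroid at (47.50, 72.50).
triangular portion: A = ½·50·145 = 3625.00, centroid at (111.67, 48.33).
ΣA = 17400.00 mm², ΣAX̄ = 1059104.17 mm³, ΣAȲ = 1173895.83 mm³.
X̄ = 1059104.17/17400.00 = 60.87 mm; Ȳ = 1173895.83/17400.00 = 67.47 mm.

X̄ = 60.87 mm, Ȳ = 67.47 mm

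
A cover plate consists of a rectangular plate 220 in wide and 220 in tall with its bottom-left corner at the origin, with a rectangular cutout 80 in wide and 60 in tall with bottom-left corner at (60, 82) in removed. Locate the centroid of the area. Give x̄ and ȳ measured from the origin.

plate: A = 220 × 220 = 48400.00, centroid at (110.00, 110.00).
hole: A = −(80 × 60) = -4800.00, centroid at (100.00, 112.00).
ΣA = 43600.00 in², ΣAx̄ = 4844000.00 in³, ΣAȳ = 4786400.00 in³.
x̄ = 4844000.00/43600.00 = 111.10 in; ȳ = 4786400.00/43600.00 = 109.78 in.

x̄ = 111.10 in, ȳ = 109.78 in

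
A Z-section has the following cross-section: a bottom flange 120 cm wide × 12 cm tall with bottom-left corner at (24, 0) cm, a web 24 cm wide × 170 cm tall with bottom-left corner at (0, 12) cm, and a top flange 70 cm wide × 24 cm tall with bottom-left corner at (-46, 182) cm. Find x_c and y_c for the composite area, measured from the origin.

x_c = 21.03 cm, y_c = 101.43 cm

bottom flange: A = 120 × 12 = 1440.00, centroid at (84.00, 6.00).
web: A = 24 × 170 = 4080.00, centroid at (12.00, 97.00).
top flange: A = 70 × 24 = 1680.00, centroid at (-11.00, 194.00).
ΣA = 7200.00 cm²
ΣAx_c = (1440.00)(84.00) + (4080.00)(12.00) + (1680.00)(-11.00) = 151440.00 cm³
ΣAy_c = (1440.00)(6.00) + (4080.00)(97.00) + (1680.00)(194.00) = 730320.00 cm³
x_c = 151440.00 / 7200.00 = 21.03 cm
y_c = 730320.00 / 7200.00 = 101.43 cm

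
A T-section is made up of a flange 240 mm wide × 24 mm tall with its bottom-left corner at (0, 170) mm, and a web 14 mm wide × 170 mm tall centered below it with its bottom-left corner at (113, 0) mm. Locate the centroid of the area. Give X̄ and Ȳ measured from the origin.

web: A = 14 × 170 = 2380.00, centroid at (120.00, 85.00).
flange: A = 240 × 24 = 5760.00, centroid at (120.00, 182.00).
ΣA = 8140.00 mm²
ΣAX̄ = (2380.00)(120.00) + (5760.00)(120.00) = 976800.00 mm³
ΣAȲ = (2380.00)(85.00) + (5760.00)(182.00) = 1250620.00 mm³
X̄ = 976800.00 / 8140.00 = 120.00 mm
Ȳ = 1250620.00 / 8140.00 = 153.64 mm

X̄ = 120.00 mm, Ȳ = 153.64 mm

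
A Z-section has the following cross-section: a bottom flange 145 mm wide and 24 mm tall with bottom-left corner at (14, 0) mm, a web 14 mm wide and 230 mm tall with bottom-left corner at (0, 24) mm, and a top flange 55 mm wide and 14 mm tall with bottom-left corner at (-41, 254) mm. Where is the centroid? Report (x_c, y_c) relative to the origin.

Part | A | x̄ᵢ | ȳᵢ | A·x̄ᵢ | A·ȳᵢ
bottom flange | 3480.00 | 86.50 | 12.00 | 301020.00 | 41760.00
web | 3220.00 | 7.00 | 139.00 | 22540.00 | 447580.00
top flange | 770.00 | -13.50 | 261.00 | -10395.00 | 200970.00
Σ | 7470.00 |  |  | 313165.00 | 690310.00
x_c = 313165.00 / 7470.00 = 41.92 mm
y_c = 690310.00 / 7470.00 = 92.41 mm

x_c = 41.92 mm, y_c = 92.41 mm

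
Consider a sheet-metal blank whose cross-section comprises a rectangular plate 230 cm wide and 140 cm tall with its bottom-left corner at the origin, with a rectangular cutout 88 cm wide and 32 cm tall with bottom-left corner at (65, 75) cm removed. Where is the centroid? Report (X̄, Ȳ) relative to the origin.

X̄ = 115.58 cm, Ȳ = 67.99 cm

plate: A = 230 × 140 = 32200.00, centroid at (115.00, 70.00).
hole: A = −(88 × 32) = -2816.00, centroid at (109.00, 91.00).
ΣA = 29384.00 cm²
ΣAX̄ = (32200.00)(115.00) + (-2816.00)(109.00) = 3396056.00 cm³
ΣAȲ = (32200.00)(70.00) + (-2816.00)(91.00) = 1997744.00 cm³
X̄ = 3396056.00 / 29384.00 = 115.58 cm
Ȳ = 1997744.00 / 29384.00 = 67.99 cm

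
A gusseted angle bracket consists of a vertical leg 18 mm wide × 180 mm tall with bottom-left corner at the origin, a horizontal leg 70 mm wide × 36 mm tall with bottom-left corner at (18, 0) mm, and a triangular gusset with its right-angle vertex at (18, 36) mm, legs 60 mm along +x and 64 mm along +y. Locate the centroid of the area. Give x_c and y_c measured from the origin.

vertical leg: A = 18 × 180 = 3240.00, centroid at (9.00, 90.00).
horizontal leg: A = 70 × 36 = 2520.00, centroid at (53.00, 18.00).
gusset: A = ½·60·64 = 1920.00, centroid at (38.00, 57.33).
ΣA = 7680.00 mm², ΣAx_c = 235680.00 mm³, ΣAy_c = 447040.00 mm³.
x_c = 235680.00/7680.00 = 30.69 mm; y_c = 447040.00/7680.00 = 58.21 mm.

x_c = 30.69 mm, y_c = 58.21 mm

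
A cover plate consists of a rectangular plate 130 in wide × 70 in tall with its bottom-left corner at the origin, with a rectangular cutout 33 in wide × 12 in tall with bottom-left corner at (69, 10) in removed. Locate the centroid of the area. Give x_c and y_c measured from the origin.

Part | A | x̄ᵢ | ȳᵢ | A·x̄ᵢ | A·ȳᵢ
plate | 9100.00 | 65.00 | 35.00 | 591500.00 | 318500.00
hole | -396.00 | 85.50 | 16.00 | -33858.00 | -6336.00
Σ | 8704.00 |  |  | 557642.00 | 312164.00
x_c = 557642.00 / 8704.00 = 64.07 in
y_c = 312164.00 / 8704.00 = 35.86 in

x_c = 64.07 in, y_c = 35.86 in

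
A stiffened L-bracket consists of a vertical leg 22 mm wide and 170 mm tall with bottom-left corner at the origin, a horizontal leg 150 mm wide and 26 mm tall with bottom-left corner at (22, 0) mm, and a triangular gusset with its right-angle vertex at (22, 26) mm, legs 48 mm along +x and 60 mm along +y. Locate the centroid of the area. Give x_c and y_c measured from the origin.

vertical leg: A = 22 × 170 = 3740.00, centroid at (11.00, 85.00).
horizontal leg: A = 150 × 26 = 3900.00, centroid at (97.00, 13.00).
gusset: A = ½·48·60 = 1440.00, centroid at (38.00, 46.00).
ΣA = 9080.00 mm²
ΣAx_c = (3740.00)(11.00) + (3900.00)(97.00) + (1440.00)(38.00) = 474160.00 mm³
ΣAy_c = (3740.00)(85.00) + (3900.00)(13.00) + (1440.00)(46.00) = 434840.00 mm³
x_c = 474160.00 / 9080.00 = 52.22 mm
y_c = 434840.00 / 9080.00 = 47.89 mm

x_c = 52.22 mm, y_c = 47.89 mm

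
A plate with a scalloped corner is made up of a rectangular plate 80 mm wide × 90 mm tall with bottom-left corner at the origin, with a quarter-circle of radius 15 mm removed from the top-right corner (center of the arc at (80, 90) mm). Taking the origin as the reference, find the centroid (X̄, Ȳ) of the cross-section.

plate: A = 80 × 90 = 7200.00, centroid at (40.00, 45.00).
removed quarter-circle: A = −¼π·15² = -176.71, centroid at (73.63, 83.63).
ΣA = 7023.29 mm², ΣAX̄ = 274987.83 mm³, ΣAȲ = 309220.69 mm³.
X̄ = 274987.83/7023.29 = 39.15 mm; Ȳ = 309220.69/7023.29 = 44.03 mm.

X̄ = 39.15 mm, Ȳ = 44.03 mm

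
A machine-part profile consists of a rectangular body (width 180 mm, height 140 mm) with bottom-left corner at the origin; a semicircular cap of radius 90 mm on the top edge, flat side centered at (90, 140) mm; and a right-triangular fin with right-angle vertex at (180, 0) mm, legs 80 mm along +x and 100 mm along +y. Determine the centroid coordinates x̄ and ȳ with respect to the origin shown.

rectangular body: A = 180 × 140 = 25200.00, centroid at (90.00, 70.00).
semicircular top: A = ½π·90² = 12723.45, centroid at (90.00, 178.20).
triangular fin: A = ½·80·100 = 4000.00, centroid at (206.67, 33.33).
ΣA = 41923.45 mm²
ΣAx̄ = (25200.00)(90.00) + (12723.45)(90.00) + (4000.00)(206.67) = 4239777.19 mm³
ΣAȳ = (25200.00)(70.00) + (12723.45)(178.20) + (4000.00)(33.33) = 4164616.37 mm³
x̄ = 4239777.19 / 41923.45 = 101.13 mm
ȳ = 4164616.37 / 41923.45 = 99.34 mm

x̄ = 101.13 mm, ȳ = 99.34 mm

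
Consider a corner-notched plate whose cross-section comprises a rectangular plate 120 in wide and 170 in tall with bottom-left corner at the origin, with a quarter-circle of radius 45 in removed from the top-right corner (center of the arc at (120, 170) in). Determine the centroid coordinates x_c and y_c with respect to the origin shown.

plate: A = 120 × 170 = 20400.00, centroid at (60.00, 85.00).
removed quarter-circle: A = −¼π·45² = -1590.43, centroid at (100.90, 150.90).
ΣA = 18809.57 in²
ΣAx_c = (20400.00)(60.00) + (-1590.43)(100.90) = 1063523.25 in³
ΣAy_c = (20400.00)(85.00) + (-1590.43)(150.90) = 1494001.68 in³
x_c = 1063523.25 / 18809.57 = 56.54 in
y_c = 1494001.68 / 18809.57 = 79.43 in

x_c = 56.54 in, y_c = 79.43 in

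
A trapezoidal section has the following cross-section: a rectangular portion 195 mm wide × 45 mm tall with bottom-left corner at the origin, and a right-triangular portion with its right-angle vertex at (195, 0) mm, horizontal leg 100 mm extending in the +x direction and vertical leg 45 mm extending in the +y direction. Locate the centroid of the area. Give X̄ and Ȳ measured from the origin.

X̄ = 124.20 mm, Ȳ = 20.97 mm

Part | A | x̄ᵢ | ȳᵢ | A·x̄ᵢ | A·ȳᵢ
rectangular portion | 8775.00 | 97.50 | 22.50 | 855562.50 | 197437.50
triangular portion | 2250.00 | 228.33 | 15.00 | 513750.00 | 33750.00
Σ | 11025.00 |  |  | 1369312.50 | 231187.50
X̄ = 1369312.50 / 11025.00 = 124.20 mm
Ȳ = 231187.50 / 11025.00 = 20.97 mm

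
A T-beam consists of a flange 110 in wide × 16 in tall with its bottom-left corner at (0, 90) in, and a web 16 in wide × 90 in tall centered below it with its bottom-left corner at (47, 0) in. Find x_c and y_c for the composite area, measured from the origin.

Part | A | x̄ᵢ | ȳᵢ | A·x̄ᵢ | A·ȳᵢ
web | 1440.00 | 55.00 | 45.00 | 79200.00 | 64800.00
flange | 1760.00 | 55.00 | 98.00 | 96800.00 | 172480.00
Σ | 3200.00 |  |  | 176000.00 | 237280.00
x_c = 176000.00 / 3200.00 = 55.00 in
y_c = 237280.00 / 3200.00 = 74.15 in

x_c = 55.00 in, y_c = 74.15 in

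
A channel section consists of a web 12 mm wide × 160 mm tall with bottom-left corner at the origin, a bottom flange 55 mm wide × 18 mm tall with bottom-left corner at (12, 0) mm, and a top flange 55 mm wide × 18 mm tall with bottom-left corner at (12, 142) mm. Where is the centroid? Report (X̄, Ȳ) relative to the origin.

web: A = 12 × 160 = 1920.00, centroid at (6.00, 80.00).
bottom flange: A = 55 × 18 = 990.00, centroid at (39.50, 9.00).
top flange: A = 55 × 18 = 990.00, centroid at (39.50, 151.00).
ΣA = 3900.00 mm²
ΣAX̄ = (1920.00)(6.00) + (990.00)(39.50) + (990.00)(39.50) = 89730.00 mm³
ΣAȲ = (1920.00)(80.00) + (990.00)(9.00) + (990.00)(151.00) = 312000.00 mm³
X̄ = 89730.00 / 3900.00 = 23.01 mm
Ȳ = 312000.00 / 3900.00 = 80.00 mm

X̄ = 23.01 mm, Ȳ = 80.00 mm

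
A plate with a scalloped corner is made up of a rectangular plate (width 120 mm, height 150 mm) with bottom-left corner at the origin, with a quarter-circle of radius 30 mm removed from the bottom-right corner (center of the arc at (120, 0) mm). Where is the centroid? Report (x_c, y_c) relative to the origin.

Part | A | x̄ᵢ | ȳᵢ | A·x̄ᵢ | A·ȳᵢ
plate | 18000.00 | 60.00 | 75.00 | 1080000.00 | 1350000.00
removed quarter-circle | -706.86 | 107.27 | 12.73 | -75823.00 | -9000.00
Σ | 17293.14 |  |  | 1004177.00 | 1341000.00
x_c = 1004177.00 / 17293.14 = 58.07 mm
y_c = 1341000.00 / 17293.14 = 77.55 mm

x_c = 58.07 mm, y_c = 77.55 mm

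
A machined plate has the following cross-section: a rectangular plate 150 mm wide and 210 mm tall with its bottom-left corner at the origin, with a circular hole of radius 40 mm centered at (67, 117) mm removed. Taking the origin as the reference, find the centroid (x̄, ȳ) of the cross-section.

Part | A | x̄ᵢ | ȳᵢ | A·x̄ᵢ | A·ȳᵢ
plate | 31500.00 | 75.00 | 105.00 | 2362500.00 | 3307500.00
hole | -5026.55 | 67.00 | 117.00 | -336778.73 | -588106.14
Σ | 26473.45 |  |  | 2025721.27 | 2719393.86
x̄ = 2025721.27 / 26473.45 = 76.52 mm
ȳ = 2719393.86 / 26473.45 = 102.72 mm

x̄ = 76.52 mm, ȳ = 102.72 mm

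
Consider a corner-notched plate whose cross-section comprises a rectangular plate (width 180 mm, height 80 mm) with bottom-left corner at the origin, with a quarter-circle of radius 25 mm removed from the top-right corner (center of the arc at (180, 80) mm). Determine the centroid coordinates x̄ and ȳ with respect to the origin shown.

Part | A | x̄ᵢ | ȳᵢ | A·x̄ᵢ | A·ȳᵢ
plate | 14400.00 | 90.00 | 40.00 | 1296000.00 | 576000.00
removed quarter-circle | -490.87 | 169.39 | 69.39 | -83148.96 | -34061.57
Σ | 13909.13 |  |  | 1212851.04 | 541938.43
x̄ = 1212851.04 / 13909.13 = 87.20 mm
ȳ = 541938.43 / 13909.13 = 38.96 mm

x̄ = 87.20 mm, ȳ = 38.96 mm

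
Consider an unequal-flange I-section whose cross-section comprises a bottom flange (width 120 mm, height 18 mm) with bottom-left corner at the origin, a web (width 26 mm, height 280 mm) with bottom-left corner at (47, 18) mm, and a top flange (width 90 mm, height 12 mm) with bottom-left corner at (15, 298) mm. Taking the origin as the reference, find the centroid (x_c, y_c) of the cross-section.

x_c = 60.00 mm, y_c = 142.40 mm

bottom flange: A = 120 × 18 = 2160.00, centroid at (60.00, 9.00).
web: A = 26 × 280 = 7280.00, centroid at (60.00, 158.00).
top flange: A = 90 × 12 = 1080.00, centroid at (60.00, 304.00).
ΣA = 10520.00 mm², ΣAx_c = 631200.00 mm³, ΣAy_c = 1498000.00 mm³.
x_c = 631200.00/10520.00 = 60.00 mm; y_c = 1498000.00/10520.00 = 142.40 mm.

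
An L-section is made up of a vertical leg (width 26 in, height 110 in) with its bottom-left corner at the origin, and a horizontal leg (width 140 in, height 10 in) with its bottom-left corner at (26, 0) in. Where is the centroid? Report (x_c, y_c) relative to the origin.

x_c = 40.28 in, y_c = 38.57 in

vertical leg: A = 26 × 110 = 2860.00, centroid at (13.00, 55.00).
horizontal leg: A = 140 × 10 = 1400.00, centroid at (96.00, 5.00).
ΣA = 4260.00 in², ΣAx_c = 171580.00 in³, ΣAy_c = 164300.00 in³.
x_c = 171580.00/4260.00 = 40.28 in; y_c = 164300.00/4260.00 = 38.57 in.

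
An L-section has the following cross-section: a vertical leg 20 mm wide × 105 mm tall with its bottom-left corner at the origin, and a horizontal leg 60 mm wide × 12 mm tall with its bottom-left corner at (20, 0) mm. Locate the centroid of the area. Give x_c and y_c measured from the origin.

x_c = 20.21 mm, y_c = 40.63 mm

vertical leg: A = 20 × 105 = 2100.00, centroid at (10.00, 52.50).
horizontal leg: A = 60 × 12 = 720.00, centroid at (50.00, 6.00).
ΣA = 2820.00 mm², ΣAx_c = 57000.00 mm³, ΣAy_c = 114570.00 mm³.
x_c = 57000.00/2820.00 = 20.21 mm; y_c = 114570.00/2820.00 = 40.63 mm.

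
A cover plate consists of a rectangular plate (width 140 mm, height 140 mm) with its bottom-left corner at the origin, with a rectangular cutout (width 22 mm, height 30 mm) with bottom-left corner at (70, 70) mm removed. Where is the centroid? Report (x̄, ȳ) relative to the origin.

Part | A | x̄ᵢ | ȳᵢ | A·x̄ᵢ | A·ȳᵢ
plate | 19600.00 | 70.00 | 70.00 | 1372000.00 | 1372000.00
hole | -660.00 | 81.00 | 85.00 | -53460.00 | -56100.00
Σ | 18940.00 |  |  | 1318540.00 | 1315900.00
x̄ = 1318540.00 / 18940.00 = 69.62 mm
ȳ = 1315900.00 / 18940.00 = 69.48 mm

x̄ = 69.62 mm, ȳ = 69.48 mm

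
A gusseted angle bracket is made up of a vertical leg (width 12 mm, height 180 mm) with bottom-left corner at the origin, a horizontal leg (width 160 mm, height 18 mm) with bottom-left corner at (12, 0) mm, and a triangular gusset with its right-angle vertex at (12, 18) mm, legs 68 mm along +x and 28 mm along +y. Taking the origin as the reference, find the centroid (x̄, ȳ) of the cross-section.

Part | A | x̄ᵢ | ȳᵢ | A·x̄ᵢ | A·ȳᵢ
vertical leg | 2160.00 | 6.00 | 90.00 | 12960.00 | 194400.00
horizontal leg | 2880.00 | 92.00 | 9.00 | 264960.00 | 25920.00
gusset | 952.00 | 34.67 | 27.33 | 33002.67 | 26021.33
Σ | 5992.00 |  |  | 310922.67 | 246341.33
x̄ = 310922.67 / 5992.00 = 51.89 mm
ȳ = 246341.33 / 5992.00 = 41.11 mm

x̄ = 51.89 mm, ȳ = 41.11 mm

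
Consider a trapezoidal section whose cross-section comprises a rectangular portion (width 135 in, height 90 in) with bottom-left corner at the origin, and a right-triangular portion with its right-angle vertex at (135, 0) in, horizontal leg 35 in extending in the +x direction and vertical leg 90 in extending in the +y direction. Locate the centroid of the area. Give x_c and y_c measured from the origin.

rectangular portion: A = 135 × 90 = 12150.00, centroid at (67.50, 45.00).
triangular portion: A = ½·35·90 = 1575.00, centroid at (146.67, 30.00).
ΣA = 13725.00 in²
ΣAx_c = (12150.00)(67.50) + (1575.00)(146.67) = 1051125.00 in³
ΣAy_c = (12150.00)(45.00) + (1575.00)(30.00) = 594000.00 in³
x_c = 1051125.00 / 13725.00 = 76.58 in
y_c = 594000.00 / 13725.00 = 43.28 in

x_c = 76.58 in, y_c = 43.28 in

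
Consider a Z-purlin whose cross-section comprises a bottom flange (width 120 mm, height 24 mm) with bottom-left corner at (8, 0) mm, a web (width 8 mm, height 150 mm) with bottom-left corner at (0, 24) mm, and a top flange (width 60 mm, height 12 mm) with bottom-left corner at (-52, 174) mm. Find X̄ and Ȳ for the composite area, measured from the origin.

bottom flange: A = 120 × 24 = 2880.00, centroid at (68.00, 12.00).
web: A = 8 × 150 = 1200.00, centroid at (4.00, 99.00).
top flange: A = 60 × 12 = 720.00, centroid at (-22.00, 180.00).
ΣA = 4800.00 mm²
ΣAX̄ = (2880.00)(68.00) + (1200.00)(4.00) + (720.00)(-22.00) = 184800.00 mm³
ΣAȲ = (2880.00)(12.00) + (1200.00)(99.00) + (720.00)(180.00) = 282960.00 mm³
X̄ = 184800.00 / 4800.00 = 38.50 mm
Ȳ = 282960.00 / 4800.00 = 58.95 mm

X̄ = 38.50 mm, Ȳ = 58.95 mm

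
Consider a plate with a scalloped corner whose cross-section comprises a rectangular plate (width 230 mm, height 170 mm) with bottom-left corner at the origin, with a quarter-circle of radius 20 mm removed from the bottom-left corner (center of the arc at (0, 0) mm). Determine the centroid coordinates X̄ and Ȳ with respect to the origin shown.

X̄ = 115.86 mm, Ȳ = 85.62 mm

Part | A | x̄ᵢ | ȳᵢ | A·x̄ᵢ | A·ȳᵢ
plate | 39100.00 | 115.00 | 85.00 | 4496500.00 | 3323500.00
removed quarter-circle | -314.16 | 8.49 | 8.49 | -2666.67 | -2666.67
Σ | 38785.84 |  |  | 4493833.33 | 3320833.33
X̄ = 4493833.33 / 38785.84 = 115.86 mm
Ȳ = 3320833.33 / 38785.84 = 85.62 mm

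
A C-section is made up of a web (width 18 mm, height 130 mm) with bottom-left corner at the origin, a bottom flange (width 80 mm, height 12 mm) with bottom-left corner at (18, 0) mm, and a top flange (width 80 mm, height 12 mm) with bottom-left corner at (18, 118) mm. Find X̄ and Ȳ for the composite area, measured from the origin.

Part | A | x̄ᵢ | ȳᵢ | A·x̄ᵢ | A·ȳᵢ
web | 2340.00 | 9.00 | 65.00 | 21060.00 | 152100.00
bottom flange | 960.00 | 58.00 | 6.00 | 55680.00 | 5760.00
top flange | 960.00 | 58.00 | 124.00 | 55680.00 | 119040.00
Σ | 4260.00 |  |  | 132420.00 | 276900.00
X̄ = 132420.00 / 4260.00 = 31.08 mm
Ȳ = 276900.00 / 4260.00 = 65.00 mm

X̄ = 31.08 mm, Ȳ = 65.00 mm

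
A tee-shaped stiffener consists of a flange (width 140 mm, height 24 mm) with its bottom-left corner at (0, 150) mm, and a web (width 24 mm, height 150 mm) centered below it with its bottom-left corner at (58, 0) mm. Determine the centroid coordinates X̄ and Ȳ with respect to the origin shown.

X̄ = 70.00 mm, Ȳ = 117.00 mm

web: A = 24 × 150 = 3600.00, centroid at (70.00, 75.00).
flange: A = 140 × 24 = 3360.00, centroid at (70.00, 162.00).
ΣA = 6960.00 mm², ΣAX̄ = 487200.00 mm³, ΣAȲ = 814320.00 mm³.
X̄ = 487200.00/6960.00 = 70.00 mm; Ȳ = 814320.00/6960.00 = 117.00 mm.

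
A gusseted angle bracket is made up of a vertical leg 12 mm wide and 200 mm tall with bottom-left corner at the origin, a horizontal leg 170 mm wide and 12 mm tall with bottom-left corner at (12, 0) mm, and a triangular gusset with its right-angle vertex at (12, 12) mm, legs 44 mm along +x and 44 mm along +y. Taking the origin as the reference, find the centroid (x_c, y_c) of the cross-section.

Part | A | x̄ᵢ | ȳᵢ | A·x̄ᵢ | A·ȳᵢ
vertical leg | 2400.00 | 6.00 | 100.00 | 14400.00 | 240000.00
horizontal leg | 2040.00 | 97.00 | 6.00 | 197880.00 | 12240.00
gusset | 968.00 | 26.67 | 26.67 | 25813.33 | 25813.33
Σ | 5408.00 |  |  | 238093.33 | 278053.33
x_c = 238093.33 / 5408.00 = 44.03 mm
y_c = 278053.33 / 5408.00 = 51.42 mm

x_c = 44.03 mm, y_c = 51.42 mm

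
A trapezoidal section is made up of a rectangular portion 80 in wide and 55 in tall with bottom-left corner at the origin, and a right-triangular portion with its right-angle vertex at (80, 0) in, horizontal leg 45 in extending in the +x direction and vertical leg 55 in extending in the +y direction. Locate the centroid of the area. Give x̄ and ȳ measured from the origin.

Part | A | x̄ᵢ | ȳᵢ | A·x̄ᵢ | A·ȳᵢ
rectangular portion | 4400.00 | 40.00 | 27.50 | 176000.00 | 121000.00
triangular portion | 1237.50 | 95.00 | 18.33 | 117562.50 | 22687.50
Σ | 5637.50 |  |  | 293562.50 | 143687.50
x̄ = 293562.50 / 5637.50 = 52.07 in
ȳ = 143687.50 / 5637.50 = 25.49 in

x̄ = 52.07 in, ȳ = 25.49 in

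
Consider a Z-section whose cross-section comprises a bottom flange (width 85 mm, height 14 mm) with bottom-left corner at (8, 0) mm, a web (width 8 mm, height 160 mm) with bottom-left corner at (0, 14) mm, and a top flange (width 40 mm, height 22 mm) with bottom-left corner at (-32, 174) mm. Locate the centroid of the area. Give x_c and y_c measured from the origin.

x_c = 16.31 mm, y_c = 87.00 mm

Part | A | x̄ᵢ | ȳᵢ | A·x̄ᵢ | A·ȳᵢ
bottom flange | 1190.00 | 50.50 | 7.00 | 60095.00 | 8330.00
web | 1280.00 | 4.00 | 94.00 | 5120.00 | 120320.00
top flange | 880.00 | -12.00 | 185.00 | -10560.00 | 162800.00
Σ | 3350.00 |  |  | 54655.00 | 291450.00
x_c = 54655.00 / 3350.00 = 16.31 mm
y_c = 291450.00 / 3350.00 = 87.00 mm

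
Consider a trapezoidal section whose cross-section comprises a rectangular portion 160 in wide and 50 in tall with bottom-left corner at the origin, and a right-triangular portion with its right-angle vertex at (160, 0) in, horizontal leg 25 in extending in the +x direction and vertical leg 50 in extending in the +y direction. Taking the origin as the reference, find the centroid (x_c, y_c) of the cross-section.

x_c = 86.40 in, y_c = 24.40 in

Part | A | x̄ᵢ | ȳᵢ | A·x̄ᵢ | A·ȳᵢ
rectangular portion | 8000.00 | 80.00 | 25.00 | 640000.00 | 200000.00
triangular portion | 625.00 | 168.33 | 16.67 | 105208.33 | 10416.67
Σ | 8625.00 |  |  | 745208.33 | 210416.67
x_c = 745208.33 / 8625.00 = 86.40 in
y_c = 210416.67 / 8625.00 = 24.40 in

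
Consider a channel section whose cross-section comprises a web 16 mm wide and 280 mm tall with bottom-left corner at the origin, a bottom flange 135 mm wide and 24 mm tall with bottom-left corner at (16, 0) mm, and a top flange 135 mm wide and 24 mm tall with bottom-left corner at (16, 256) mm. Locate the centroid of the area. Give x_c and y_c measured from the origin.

x_c = 52.64 mm, y_c = 140.00 mm

web: A = 16 × 280 = 4480.00, centroid at (8.00, 140.00).
bottom flange: A = 135 × 24 = 3240.00, centroid at (83.50, 12.00).
top flange: A = 135 × 24 = 3240.00, centroid at (83.50, 268.00).
ΣA = 10960.00 mm²
ΣAx_c = (4480.00)(8.00) + (3240.00)(83.50) + (3240.00)(83.50) = 576920.00 mm³
ΣAy_c = (4480.00)(140.00) + (3240.00)(12.00) + (3240.00)(268.00) = 1534400.00 mm³
x_c = 576920.00 / 10960.00 = 52.64 mm
y_c = 1534400.00 / 10960.00 = 140.00 mm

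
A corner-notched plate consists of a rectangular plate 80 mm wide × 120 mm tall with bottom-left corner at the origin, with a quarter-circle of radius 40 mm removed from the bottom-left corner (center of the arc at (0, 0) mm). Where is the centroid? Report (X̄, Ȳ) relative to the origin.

plate: A = 80 × 120 = 9600.00, centroid at (40.00, 60.00).
removed quarter-circle: A = −¼π·40² = -1256.64, centroid at (16.98, 16.98).
ΣA = 8343.36 mm²
ΣAX̄ = (9600.00)(40.00) + (-1256.64)(16.98) = 362666.67 mm³
ΣAȲ = (9600.00)(60.00) + (-1256.64)(16.98) = 554666.67 mm³
X̄ = 362666.67 / 8343.36 = 43.47 mm
Ȳ = 554666.67 / 8343.36 = 66.48 mm

X̄ = 43.47 mm, Ȳ = 66.48 mm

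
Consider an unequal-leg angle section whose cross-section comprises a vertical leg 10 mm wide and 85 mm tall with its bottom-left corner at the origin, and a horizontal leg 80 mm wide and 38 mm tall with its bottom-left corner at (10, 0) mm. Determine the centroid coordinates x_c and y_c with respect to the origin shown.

x_c = 40.17 mm, y_c = 24.13 mm

vertical leg: A = 10 × 85 = 850.00, centroid at (5.00, 42.50).
horizontal leg: A = 80 × 38 = 3040.00, centroid at (50.00, 19.00).
ΣA = 3890.00 mm², ΣAx_c = 156250.00 mm³, ΣAy_c = 93885.00 mm³.
x_c = 156250.00/3890.00 = 40.17 mm; y_c = 93885.00/3890.00 = 24.13 mm.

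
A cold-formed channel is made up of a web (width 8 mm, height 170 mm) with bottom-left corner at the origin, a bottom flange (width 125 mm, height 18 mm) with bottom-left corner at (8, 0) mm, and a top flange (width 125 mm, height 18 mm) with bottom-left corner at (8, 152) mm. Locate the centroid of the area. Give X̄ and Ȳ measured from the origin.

X̄ = 55.07 mm, Ȳ = 85.00 mm

web: A = 8 × 170 = 1360.00, centroid at (4.00, 85.00).
bottom flange: A = 125 × 18 = 2250.00, centroid at (70.50, 9.00).
top flange: A = 125 × 18 = 2250.00, centroid at (70.50, 161.00).
ΣA = 5860.00 mm²
ΣAX̄ = (1360.00)(4.00) + (2250.00)(70.50) + (2250.00)(70.50) = 322690.00 mm³
ΣAȲ = (1360.00)(85.00) + (2250.00)(9.00) + (2250.00)(161.00) = 498100.00 mm³
X̄ = 322690.00 / 5860.00 = 55.07 mm
Ȳ = 498100.00 / 5860.00 = 85.00 mm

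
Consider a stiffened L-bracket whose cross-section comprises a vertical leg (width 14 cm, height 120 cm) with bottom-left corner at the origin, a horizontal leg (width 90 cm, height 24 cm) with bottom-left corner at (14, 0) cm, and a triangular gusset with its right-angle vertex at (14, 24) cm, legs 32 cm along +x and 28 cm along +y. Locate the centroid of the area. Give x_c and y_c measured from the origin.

Part | A | x̄ᵢ | ȳᵢ | A·x̄ᵢ | A·ȳᵢ
vertical leg | 1680.00 | 7.00 | 60.00 | 11760.00 | 100800.00
horizontal leg | 2160.00 | 59.00 | 12.00 | 127440.00 | 25920.00
gusset | 448.00 | 24.67 | 33.33 | 11050.67 | 14933.33
Σ | 4288.00 |  |  | 150250.67 | 141653.33
x_c = 150250.67 / 4288.00 = 35.04 cm
y_c = 141653.33 / 4288.00 = 33.03 cm

x_c = 35.04 cm, y_c = 33.03 cm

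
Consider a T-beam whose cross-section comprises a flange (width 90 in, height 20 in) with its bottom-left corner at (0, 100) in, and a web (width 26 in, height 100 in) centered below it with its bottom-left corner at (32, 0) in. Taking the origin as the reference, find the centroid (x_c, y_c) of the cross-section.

x_c = 45.00 in, y_c = 74.55 in

Part | A | x̄ᵢ | ȳᵢ | A·x̄ᵢ | A·ȳᵢ
web | 2600.00 | 45.00 | 50.00 | 117000.00 | 130000.00
flange | 1800.00 | 45.00 | 110.00 | 81000.00 | 198000.00
Σ | 4400.00 |  |  | 198000.00 | 328000.00
x_c = 198000.00 / 4400.00 = 45.00 in
y_c = 328000.00 / 4400.00 = 74.55 in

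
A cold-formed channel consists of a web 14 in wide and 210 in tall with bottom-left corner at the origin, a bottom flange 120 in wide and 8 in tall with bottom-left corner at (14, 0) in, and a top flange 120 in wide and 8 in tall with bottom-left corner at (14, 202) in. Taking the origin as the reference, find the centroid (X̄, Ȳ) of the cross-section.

Part | A | x̄ᵢ | ȳᵢ | A·x̄ᵢ | A·ȳᵢ
web | 2940.00 | 7.00 | 105.00 | 20580.00 | 308700.00
bottom flange | 960.00 | 74.00 | 4.00 | 71040.00 | 3840.00
top flange | 960.00 | 74.00 | 206.00 | 71040.00 | 197760.00
Σ | 4860.00 |  |  | 162660.00 | 510300.00
X̄ = 162660.00 / 4860.00 = 33.47 in
Ȳ = 510300.00 / 4860.00 = 105.00 in

X̄ = 33.47 in, Ȳ = 105.00 in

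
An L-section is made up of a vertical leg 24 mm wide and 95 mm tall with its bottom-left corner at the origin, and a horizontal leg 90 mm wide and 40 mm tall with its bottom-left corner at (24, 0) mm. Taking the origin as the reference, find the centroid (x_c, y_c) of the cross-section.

x_c = 46.90 mm, y_c = 30.66 mm

vertical leg: A = 24 × 95 = 2280.00, centroid at (12.00, 47.50).
horizontal leg: A = 90 × 40 = 3600.00, centroid at (69.00, 20.00).
ΣA = 5880.00 mm²
ΣAx_c = (2280.00)(12.00) + (3600.00)(69.00) = 275760.00 mm³
ΣAy_c = (2280.00)(47.50) + (3600.00)(20.00) = 180300.00 mm³
x_c = 275760.00 / 5880.00 = 46.90 mm
y_c = 180300.00 / 5880.00 = 30.66 mm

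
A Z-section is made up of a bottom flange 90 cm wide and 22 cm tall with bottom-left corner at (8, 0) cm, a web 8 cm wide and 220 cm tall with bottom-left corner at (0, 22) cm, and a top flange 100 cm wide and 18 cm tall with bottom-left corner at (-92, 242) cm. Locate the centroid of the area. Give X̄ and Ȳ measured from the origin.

X̄ = 6.57 cm, Ȳ = 127.42 cm

bottom flange: A = 90 × 22 = 1980.00, centroid at (53.00, 11.00).
web: A = 8 × 220 = 1760.00, centroid at (4.00, 132.00).
top flange: A = 100 × 18 = 1800.00, centroid at (-42.00, 251.00).
ΣA = 5540.00 cm²
ΣAX̄ = (1980.00)(53.00) + (1760.00)(4.00) + (1800.00)(-42.00) = 36380.00 cm³
ΣAȲ = (1980.00)(11.00) + (1760.00)(132.00) + (1800.00)(251.00) = 705900.00 cm³
X̄ = 36380.00 / 5540.00 = 6.57 cm
Ȳ = 705900.00 / 5540.00 = 127.42 cm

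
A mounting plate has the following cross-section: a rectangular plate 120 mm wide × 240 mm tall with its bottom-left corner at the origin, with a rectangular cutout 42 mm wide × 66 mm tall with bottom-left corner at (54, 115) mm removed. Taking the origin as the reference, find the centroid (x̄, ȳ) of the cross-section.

x̄ = 58.40 mm, ȳ = 117.02 mm

Part | A | x̄ᵢ | ȳᵢ | A·x̄ᵢ | A·ȳᵢ
plate | 28800.00 | 60.00 | 120.00 | 1728000.00 | 3456000.00
hole | -2772.00 | 75.00 | 148.00 | -207900.00 | -410256.00
Σ | 26028.00 |  |  | 1520100.00 | 3045744.00
x̄ = 1520100.00 / 26028.00 = 58.40 mm
ȳ = 3045744.00 / 26028.00 = 117.02 mm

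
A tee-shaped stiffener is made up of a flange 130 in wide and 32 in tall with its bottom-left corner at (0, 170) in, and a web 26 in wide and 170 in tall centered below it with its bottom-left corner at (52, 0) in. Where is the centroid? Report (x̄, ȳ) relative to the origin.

x̄ = 65.00 in, ȳ = 133.97 in

Part | A | x̄ᵢ | ȳᵢ | A·x̄ᵢ | A·ȳᵢ
web | 4420.00 | 65.00 | 85.00 | 287300.00 | 375700.00
flange | 4160.00 | 65.00 | 186.00 | 270400.00 | 773760.00
Σ | 8580.00 |  |  | 557700.00 | 1149460.00
x̄ = 557700.00 / 8580.00 = 65.00 in
ȳ = 1149460.00 / 8580.00 = 133.97 in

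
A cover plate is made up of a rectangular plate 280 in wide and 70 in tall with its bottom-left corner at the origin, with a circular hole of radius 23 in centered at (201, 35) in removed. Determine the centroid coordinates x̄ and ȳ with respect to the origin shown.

x̄ = 134.35 in, ȳ = 35.00 in

plate: A = 280 × 70 = 19600.00, centroid at (140.00, 35.00).
hole: A = −π·23² = -1661.90, centroid at (201.00, 35.00).
ΣA = 17938.10 in², ΣAx̄ = 2409957.59 in³, ΣAȳ = 627833.41 in³.
x̄ = 2409957.59/17938.10 = 134.35 in; ȳ = 627833.41/17938.10 = 35.00 in.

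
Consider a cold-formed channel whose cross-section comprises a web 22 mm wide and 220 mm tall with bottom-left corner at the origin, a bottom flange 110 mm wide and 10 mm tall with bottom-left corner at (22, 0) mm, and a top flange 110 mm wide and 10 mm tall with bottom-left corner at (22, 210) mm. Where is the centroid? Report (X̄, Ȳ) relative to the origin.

X̄ = 31.62 mm, Ȳ = 110.00 mm

web: A = 22 × 220 = 4840.00, centroid at (11.00, 110.00).
bottom flange: A = 110 × 10 = 1100.00, centroid at (77.00, 5.00).
top flange: A = 110 × 10 = 1100.00, centroid at (77.00, 215.00).
ΣA = 7040.00 mm², ΣAX̄ = 222640.00 mm³, ΣAȲ = 774400.00 mm³.
X̄ = 222640.00/7040.00 = 31.62 mm; Ȳ = 774400.00/7040.00 = 110.00 mm.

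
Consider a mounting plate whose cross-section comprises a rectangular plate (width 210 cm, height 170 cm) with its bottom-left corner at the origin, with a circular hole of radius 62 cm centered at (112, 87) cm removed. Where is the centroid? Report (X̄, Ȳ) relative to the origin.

X̄ = 101.42 cm, Ȳ = 83.98 cm

plate: A = 210 × 170 = 35700.00, centroid at (105.00, 85.00).
hole: A = −π·62² = -12076.28, centroid at (112.00, 87.00).
ΣA = 23623.72 cm²
ΣAX̄ = (35700.00)(105.00) + (-12076.28)(112.00) = 2395956.40 cm³
ΣAȲ = (35700.00)(85.00) + (-12076.28)(87.00) = 1983863.45 cm³
X̄ = 2395956.40 / 23623.72 = 101.42 cm
Ȳ = 1983863.45 / 23623.72 = 83.98 cm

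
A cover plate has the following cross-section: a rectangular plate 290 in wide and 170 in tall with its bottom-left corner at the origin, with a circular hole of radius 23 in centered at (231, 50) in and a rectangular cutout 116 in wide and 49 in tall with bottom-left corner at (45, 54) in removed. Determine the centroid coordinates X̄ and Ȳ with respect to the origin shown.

plate: A = 290 × 170 = 49300.00, centroid at (145.00, 85.00).
hole 1: A = −π·23² = -1661.90, centroid at (231.00, 50.00).
hole 2: A = −(116 × 49) = -5684.00, centroid at (103.00, 78.50).
ΣA = 41954.10 in²
ΣAX̄ = (49300.00)(145.00) + (-1661.90)(231.00) + (-5684.00)(103.00) = 6179148.52 in³
ΣAȲ = (49300.00)(85.00) + (-1661.90)(50.00) + (-5684.00)(78.50) = 3661210.87 in³
X̄ = 6179148.52 / 41954.10 = 147.28 in
Ȳ = 3661210.87 / 41954.10 = 87.27 in

X̄ = 147.28 in, Ȳ = 87.27 in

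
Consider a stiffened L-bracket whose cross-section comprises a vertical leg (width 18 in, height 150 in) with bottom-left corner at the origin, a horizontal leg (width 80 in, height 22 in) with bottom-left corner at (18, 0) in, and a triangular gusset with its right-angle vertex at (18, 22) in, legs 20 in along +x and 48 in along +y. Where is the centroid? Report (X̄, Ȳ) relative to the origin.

vertical leg: A = 18 × 150 = 2700.00, centroid at (9.00, 75.00).
horizontal leg: A = 80 × 22 = 1760.00, centroid at (58.00, 11.00).
gusset: A = ½·20·48 = 480.00, centroid at (24.67, 38.00).
ΣA = 4940.00 in², ΣAX̄ = 138220.00 in³, ΣAȲ = 240100.00 in³.
X̄ = 138220.00/4940.00 = 27.98 in; Ȳ = 240100.00/4940.00 = 48.60 in.

X̄ = 27.98 in, Ȳ = 48.60 in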